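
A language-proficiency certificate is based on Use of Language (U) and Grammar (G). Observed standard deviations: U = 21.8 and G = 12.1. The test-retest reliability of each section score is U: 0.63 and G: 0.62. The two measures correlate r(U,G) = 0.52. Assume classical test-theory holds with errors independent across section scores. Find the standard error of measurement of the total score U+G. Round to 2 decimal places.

Var(total) = 621.65 + 274.331 = 895.981.
True-score variance = 390.175 + 274.331 = 664.507, so reliability = 0.7417.
Error variance = 895.981 − 664.507 = 231.475; SEM = √231.475 = 15.21.

15.21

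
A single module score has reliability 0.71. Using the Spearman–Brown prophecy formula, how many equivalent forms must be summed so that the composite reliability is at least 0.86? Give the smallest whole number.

k ≥ ρ*(1−ρ₁)/(ρ₁(1−ρ*)) = 0.86·0.29 / (0.71·0.14) = 2.509.
Smallest integer k = 3.

3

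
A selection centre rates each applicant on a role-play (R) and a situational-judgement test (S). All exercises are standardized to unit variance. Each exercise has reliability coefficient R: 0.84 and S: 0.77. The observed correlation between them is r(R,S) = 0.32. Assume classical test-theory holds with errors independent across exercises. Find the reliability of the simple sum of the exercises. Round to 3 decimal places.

0.852

Var(R+S) = 2 + 2·[0.32] = 2 + 0.64 = 2.64.
Because errors are independent across components, Cov(Tᵢ,Tⱼ) = Cov(Xᵢ,Xⱼ); the off-diagonal part of the true-score variance is the same as above.
True-score variance = [0.84 + 0.77] + 0.64 = 1.61 + 0.64 = 2.25.
Reliability = 2.25 / 2.64 = 0.852.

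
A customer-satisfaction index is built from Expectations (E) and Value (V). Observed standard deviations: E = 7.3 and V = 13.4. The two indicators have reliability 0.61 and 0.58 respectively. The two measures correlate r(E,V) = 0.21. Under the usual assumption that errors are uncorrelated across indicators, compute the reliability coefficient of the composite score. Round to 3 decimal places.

Var(E+V) = 7.3² + 13.4² + 2·[7.3·13.4·0.21] = 232.85 + 41.0844 = 273.934.
Because errors are independent across components, Cov(Tᵢ,Tⱼ) = Cov(Xᵢ,Xⱼ); the off-diagonal part of the true-score variance is the same as above.
True-score variance = [7.3²·0.61 + 13.4²·0.58] + 41.0844 = 136.652 + 41.0844 = 177.736.
Reliability = 177.736 / 273.934 = 0.649.

0.649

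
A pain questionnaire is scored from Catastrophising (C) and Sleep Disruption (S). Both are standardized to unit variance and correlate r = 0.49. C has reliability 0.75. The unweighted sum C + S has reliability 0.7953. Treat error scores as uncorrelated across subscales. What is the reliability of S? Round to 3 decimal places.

0.640

Var(C+S) = 2 + 2·0.49 = 2.980.
True-score variance = ρ_C + ρ_S + 2·0.49, so 0.7953 = (0.75 + ρ_S + 0.98) / 2.980.
ρ_S = 0.7953·2.980 − 0.75 − 0.98 = 0.640.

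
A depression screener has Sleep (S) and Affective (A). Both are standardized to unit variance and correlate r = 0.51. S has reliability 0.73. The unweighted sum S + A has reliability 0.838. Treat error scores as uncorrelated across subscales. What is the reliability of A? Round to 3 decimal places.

Var(S+A) = 2 + 2·0.51 = 3.020.
True-score variance = ρ_S + ρ_A + 2·0.51, so 0.838 = (0.73 + ρ_A + 1.02) / 3.020.
ρ_A = 0.838·3.020 − 0.73 − 1.02 = 0.781.

0.781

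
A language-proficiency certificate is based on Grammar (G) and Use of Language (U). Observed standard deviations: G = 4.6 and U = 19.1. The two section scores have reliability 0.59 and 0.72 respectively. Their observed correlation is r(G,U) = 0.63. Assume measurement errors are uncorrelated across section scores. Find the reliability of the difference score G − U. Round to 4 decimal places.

0.5974

Var(G−U) = 4.6² + 19.1² − 2·4.6·19.1·0.63 = 385.97 − 110.704 = 275.266.
Because errors are independent across components, Cov(Tᵢ,Tⱼ) = Cov(Xᵢ,Xⱼ); the off-diagonal part of the true-score variance is the same as above.
True-score variance = [4.6²·0.59 + 19.1²·0.72] − 110.704 = 275.148 − 110.704 = 164.444.
Reliability = 164.444 / 275.266 = 0.5974.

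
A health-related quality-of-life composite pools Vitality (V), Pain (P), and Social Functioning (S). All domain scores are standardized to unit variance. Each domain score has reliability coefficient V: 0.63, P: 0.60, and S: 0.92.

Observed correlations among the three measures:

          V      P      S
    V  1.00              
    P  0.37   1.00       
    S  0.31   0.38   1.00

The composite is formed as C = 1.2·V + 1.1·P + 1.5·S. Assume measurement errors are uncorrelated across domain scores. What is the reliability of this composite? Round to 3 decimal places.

0.855

Var(C) = 1.2² + 1.1² + 1.5² + 2·[1.32·0.37 + 1.8·0.31 + 1.65·0.38] = 4.9 + 3.3468 = 8.2468.
With uncorrelated errors the cross-covariances are all true-score covariance, so they carry over unchanged; only the diagonal terms shrink to ρᵢσᵢ².
True-score variance = [1.2²·0.63 + 1.1²·0.60 + 1.5²·0.92] + 3.3468 = 3.7032 + 3.3468 = 7.05.
Reliability = 7.05 / 8.2468 = 0.855.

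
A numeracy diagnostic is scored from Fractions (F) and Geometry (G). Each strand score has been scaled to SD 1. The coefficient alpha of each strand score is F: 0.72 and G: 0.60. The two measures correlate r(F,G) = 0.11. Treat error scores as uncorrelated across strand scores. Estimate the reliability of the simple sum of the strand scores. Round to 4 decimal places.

0.6937

Var(F+G) = 2 + 2·[0.11] = 2 + 0.22 = 2.22.
Under uncorrelated errors the observed covariances equal the true-score covariances, so only the own-variance terms attenuate.
True-score variance = [0.72 + 0.60] + 0.22 = 1.32 + 0.22 = 1.54.
Reliability = 1.54 / 2.22 = 0.6937.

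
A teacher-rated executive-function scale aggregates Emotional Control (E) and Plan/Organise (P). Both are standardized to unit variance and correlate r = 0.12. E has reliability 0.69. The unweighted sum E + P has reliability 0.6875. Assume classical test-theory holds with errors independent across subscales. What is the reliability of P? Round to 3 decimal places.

0.610

Var(E+P) = 2 + 2·0.12 = 2.240.
True-score variance = ρ_E + ρ_P + 2·0.12, so 0.6875 = (0.69 + ρ_P + 0.24) / 2.240.
ρ_P = 0.6875·2.240 − 0.69 − 0.24 = 0.610.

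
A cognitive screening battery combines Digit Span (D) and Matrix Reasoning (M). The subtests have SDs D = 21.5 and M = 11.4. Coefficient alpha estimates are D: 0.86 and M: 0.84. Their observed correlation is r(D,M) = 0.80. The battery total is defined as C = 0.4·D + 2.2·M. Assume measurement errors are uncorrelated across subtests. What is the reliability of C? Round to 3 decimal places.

Var(C) = 0.4²·21.5² + 2.2²·11.4² + 2·[0.88·21.5·11.4·0.80] = 702.966 + 345.101 = 1048.07.
Because errors are independent across components, Cov(Tᵢ,Tⱼ) = Cov(Xᵢ,Xⱼ); the off-diagonal part of the true-score variance is the same as above.
True-score variance = [0.4²·21.5²·0.86 + 2.2²·11.4²·0.84] + 345.101 = 591.971 + 345.101 = 937.072.
Reliability = 937.072 / 1048.07 = 0.894.

0.894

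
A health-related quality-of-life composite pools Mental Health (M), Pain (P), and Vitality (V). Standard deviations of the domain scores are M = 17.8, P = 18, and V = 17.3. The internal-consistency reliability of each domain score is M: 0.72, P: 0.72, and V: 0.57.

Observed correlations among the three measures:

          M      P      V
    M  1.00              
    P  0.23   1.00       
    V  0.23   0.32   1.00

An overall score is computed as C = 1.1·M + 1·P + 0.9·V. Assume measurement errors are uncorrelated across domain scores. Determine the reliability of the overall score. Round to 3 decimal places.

0.789

Var(C) = 1.1²·17.8² + 18² + 0.9²·17.3² + 2·[1.1·17.8·18·0.23 + 0.99·17.8·17.3·0.23 + 0.9·18·17.3·0.32] = 949.801 + 481.725 = 1431.53.
Because errors are independent across components, Cov(Tᵢ,Tⱼ) = Cov(Xᵢ,Xⱼ); the off-diagonal part of the true-score variance is the same as above.
True-score variance = [1.1²·17.8²·0.72 + 18²·0.72 + 0.9²·17.3²·0.57] + 481.725 = 647.493 + 481.725 = 1129.22.
Reliability = 1129.22 / 1431.53 = 0.789.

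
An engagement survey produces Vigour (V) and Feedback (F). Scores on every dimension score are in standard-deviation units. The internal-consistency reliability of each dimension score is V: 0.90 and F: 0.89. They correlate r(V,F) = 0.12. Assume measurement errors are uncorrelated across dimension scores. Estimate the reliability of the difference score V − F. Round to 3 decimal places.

0.881

Var(V−F) = 1 + 1 − 2·0.12 = 2 − 0.24 = 1.76.
Under uncorrelated errors the observed covariances equal the true-score covariances, so only the own-variance terms attenuate.
True-score variance = [0.90 + 0.89] − 0.24 = 1.79 − 0.24 = 1.55.
Reliability = 1.55 / 1.76 = 0.881.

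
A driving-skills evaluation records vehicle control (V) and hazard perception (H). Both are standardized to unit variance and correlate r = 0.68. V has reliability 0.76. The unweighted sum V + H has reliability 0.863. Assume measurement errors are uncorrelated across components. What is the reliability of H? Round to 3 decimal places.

0.780

Var(V+H) = 2 + 2·0.68 = 3.360.
True-score variance = ρ_V + ρ_H + 2·0.68, so 0.863 = (0.76 + ρ_H + 1.36) / 3.360.
ρ_H = 0.863·3.360 − 0.76 − 1.36 = 0.780.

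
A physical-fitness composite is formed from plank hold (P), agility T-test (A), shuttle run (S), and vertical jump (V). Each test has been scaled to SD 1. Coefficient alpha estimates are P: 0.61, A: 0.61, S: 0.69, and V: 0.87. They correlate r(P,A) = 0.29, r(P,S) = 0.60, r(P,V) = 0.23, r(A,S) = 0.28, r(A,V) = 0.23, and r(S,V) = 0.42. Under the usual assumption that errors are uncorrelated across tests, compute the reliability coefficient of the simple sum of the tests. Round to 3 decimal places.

Var(P+A+S+V) = 4 + 2·[0.29 + 0.60 + 0.23 + 0.28 + 0.23 + 0.42] = 4 + 4.1 = 8.1.
With uncorrelated errors the cross-covariances are all true-score covariance, so they carry over unchanged; only the diagonal terms shrink to ρᵢσᵢ².
True-score variance = [0.61 + 0.61 + 0.69 + 0.87] + 4.1 = 2.78 + 4.1 = 6.88.
Reliability = 6.88 / 8.1 = 0.849.

0.849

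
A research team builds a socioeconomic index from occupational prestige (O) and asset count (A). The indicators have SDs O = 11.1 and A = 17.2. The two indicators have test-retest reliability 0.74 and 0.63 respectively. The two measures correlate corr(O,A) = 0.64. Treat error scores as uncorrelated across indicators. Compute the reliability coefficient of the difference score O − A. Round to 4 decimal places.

Var(O−A) = 11.1² + 17.2² − 2·11.1·17.2·0.64 = 419.05 − 244.378 = 174.672.
Because errors are independent across components, Cov(Tᵢ,Tⱼ) = Cov(Xᵢ,Xⱼ); the off-diagonal part of the true-score variance is the same as above.
True-score variance = [11.1²·0.74 + 17.2²·0.63] − 244.378 = 277.555 − 244.378 = 33.177.
Reliability = 33.177 / 174.672 = 0.1899.

0.1899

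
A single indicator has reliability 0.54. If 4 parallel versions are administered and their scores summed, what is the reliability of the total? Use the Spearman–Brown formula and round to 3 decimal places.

ρ_k = kρ / (1 + (k−1)ρ) = 4·0.54 / (1 + 3·0.54) = 2.160 / 2.620 = 0.824.

0.824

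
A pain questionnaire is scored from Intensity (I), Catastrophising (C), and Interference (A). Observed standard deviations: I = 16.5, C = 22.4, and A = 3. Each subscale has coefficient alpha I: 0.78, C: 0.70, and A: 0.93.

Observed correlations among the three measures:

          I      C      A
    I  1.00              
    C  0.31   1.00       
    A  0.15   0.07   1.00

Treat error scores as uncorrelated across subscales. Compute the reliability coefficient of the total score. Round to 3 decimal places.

0.796

Var(I+C+A) = 16.5² + 22.4² + 3² + 2·[16.5·22.4·0.31 + 16.5·3·0.15 + 22.4·3·0.07] = 783.01 + 253.41 = 1036.42.
Under uncorrelated errors the observed covariances equal the true-score covariances, so only the own-variance terms attenuate.
True-score variance = [16.5²·0.78 + 22.4²·0.70 + 3²·0.93] + 253.41 = 571.957 + 253.41 = 825.367.
Reliability = 825.367 / 1036.42 = 0.796.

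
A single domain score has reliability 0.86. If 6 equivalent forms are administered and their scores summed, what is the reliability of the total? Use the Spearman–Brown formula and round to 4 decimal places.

0.9736

ρ_k = kρ / (1 + (k−1)ρ) = 6·0.86 / (1 + 5·0.86) = 5.160 / 5.300 = 0.9736.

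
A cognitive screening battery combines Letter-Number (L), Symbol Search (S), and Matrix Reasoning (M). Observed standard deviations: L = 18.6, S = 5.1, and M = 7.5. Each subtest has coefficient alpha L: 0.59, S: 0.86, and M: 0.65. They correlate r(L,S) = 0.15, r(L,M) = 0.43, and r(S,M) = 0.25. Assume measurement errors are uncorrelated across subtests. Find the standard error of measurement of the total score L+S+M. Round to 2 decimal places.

Var(total) = 428.22 + 167.553 = 595.773.
True-score variance = 263.048 + 167.553 = 430.601, so reliability = 0.7228.
Error variance = 595.773 − 430.601 = 165.173; SEM = √165.173 = 12.85.

12.85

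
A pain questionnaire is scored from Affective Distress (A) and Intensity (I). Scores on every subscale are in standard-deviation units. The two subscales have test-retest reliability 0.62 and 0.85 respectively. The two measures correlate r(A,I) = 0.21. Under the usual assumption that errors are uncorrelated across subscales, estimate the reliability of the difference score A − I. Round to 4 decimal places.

Var(A−I) = 1 + 1 − 2·0.21 = 2 − 0.42 = 1.58.
Because errors are independent across components, Cov(Tᵢ,Tⱼ) = Cov(Xᵢ,Xⱼ); the off-diagonal part of the true-score variance is the same as above.
True-score variance = [0.62 + 0.85] − 0.42 = 1.47 − 0.42 = 1.05.
Reliability = 1.05 / 1.58 = 0.6646.

0.6646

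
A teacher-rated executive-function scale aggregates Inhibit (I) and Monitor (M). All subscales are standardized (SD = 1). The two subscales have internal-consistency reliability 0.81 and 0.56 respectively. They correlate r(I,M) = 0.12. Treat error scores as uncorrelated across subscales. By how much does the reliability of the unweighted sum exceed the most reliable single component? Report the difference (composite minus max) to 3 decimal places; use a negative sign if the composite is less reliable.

Var(sum) = 2 + 0.24 = 2.24; true-score variance = 1.37 + 0.24 = 1.61; composite reliability = 0.7188.
Max component reliability = 0.8100.
Difference = 0.7188 − 0.8100 = -0.091.

-0.091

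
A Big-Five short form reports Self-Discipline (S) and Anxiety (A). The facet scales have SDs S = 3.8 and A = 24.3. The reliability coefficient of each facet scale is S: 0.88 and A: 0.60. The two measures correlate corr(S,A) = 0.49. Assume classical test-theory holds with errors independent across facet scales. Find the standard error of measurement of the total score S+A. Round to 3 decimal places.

Var(total) = 604.93 + 90.4932 = 695.423.
True-score variance = 367.001 + 90.4932 = 457.494, so reliability = 0.6579.
Error variance = 695.423 − 457.494 = 237.929; SEM = √237.929 = 15.425.

15.425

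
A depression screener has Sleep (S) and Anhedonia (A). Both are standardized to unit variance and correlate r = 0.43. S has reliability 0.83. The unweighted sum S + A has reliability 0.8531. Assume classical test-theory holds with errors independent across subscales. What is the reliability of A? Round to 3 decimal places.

0.750

Var(S+A) = 2 + 2·0.43 = 2.860.
True-score variance = ρ_S + ρ_A + 2·0.43, so 0.8531 = (0.83 + ρ_A + 0.86) / 2.860.
ρ_A = 0.8531·2.860 − 0.83 − 0.86 = 0.750.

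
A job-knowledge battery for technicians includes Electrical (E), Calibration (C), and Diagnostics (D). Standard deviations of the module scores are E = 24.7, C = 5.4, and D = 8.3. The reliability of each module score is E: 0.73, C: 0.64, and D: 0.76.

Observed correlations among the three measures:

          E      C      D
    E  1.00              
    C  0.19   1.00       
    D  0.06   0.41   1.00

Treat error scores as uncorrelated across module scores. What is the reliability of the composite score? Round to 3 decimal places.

0.766

Var(E+C+D) = 24.7² + 5.4² + 8.3² + 2·[24.7·5.4·0.19 + 24.7·8.3·0.06 + 5.4·8.3·0.41] = 708.14 + 112.038 = 820.178.
Because errors are independent across components, Cov(Tᵢ,Tⱼ) = Cov(Xᵢ,Xⱼ); the off-diagonal part of the true-score variance is the same as above.
True-score variance = [24.7²·0.73 + 5.4²·0.64 + 8.3²·0.76] + 112.038 = 516.385 + 112.038 = 628.423.
Reliability = 628.423 / 820.178 = 0.766.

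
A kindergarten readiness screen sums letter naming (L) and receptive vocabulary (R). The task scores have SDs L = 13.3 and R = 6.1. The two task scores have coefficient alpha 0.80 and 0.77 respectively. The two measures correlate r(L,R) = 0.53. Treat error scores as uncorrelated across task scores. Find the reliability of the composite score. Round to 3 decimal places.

0.854

Var(L+R) = 13.3² + 6.1² + 2·[13.3·6.1·0.53] = 214.1 + 85.9978 = 300.098.
With uncorrelated errors the cross-covariances are all true-score covariance, so they carry over unchanged; only the diagonal terms shrink to ρᵢσᵢ².
True-score variance = [13.3²·0.80 + 6.1²·0.77] + 85.9978 = 170.164 + 85.9978 = 256.162.
Reliability = 256.162 / 300.098 = 0.854.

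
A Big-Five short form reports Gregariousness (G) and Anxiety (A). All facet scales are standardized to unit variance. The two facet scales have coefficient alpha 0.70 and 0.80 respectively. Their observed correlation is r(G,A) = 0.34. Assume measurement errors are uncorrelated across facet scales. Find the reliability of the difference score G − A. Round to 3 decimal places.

0.621

Var(G−A) = 1 + 1 − 2·0.34 = 2 − 0.68 = 1.32.
Under uncorrelated errors the observed covariances equal the true-score covariances, so only the own-variance terms attenuate.
True-score variance = [0.70 + 0.80] − 0.68 = 1.5 − 0.68 = 0.82.
Reliability = 0.82 / 1.32 = 0.621.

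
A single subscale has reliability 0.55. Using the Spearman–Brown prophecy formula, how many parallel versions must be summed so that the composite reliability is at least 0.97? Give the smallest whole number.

k ≥ ρ*(1−ρ₁)/(ρ₁(1−ρ*)) = 0.97·0.45 / (0.55·0.03) = 26.455.
Smallest integer k = 27.

27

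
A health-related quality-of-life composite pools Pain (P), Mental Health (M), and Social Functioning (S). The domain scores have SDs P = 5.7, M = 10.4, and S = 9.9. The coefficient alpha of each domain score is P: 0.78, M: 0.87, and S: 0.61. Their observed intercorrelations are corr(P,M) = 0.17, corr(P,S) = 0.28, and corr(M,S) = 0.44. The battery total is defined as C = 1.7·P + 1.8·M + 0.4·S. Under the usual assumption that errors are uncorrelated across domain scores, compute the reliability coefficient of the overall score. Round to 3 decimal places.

0.881

Var(C) = 1.7²·5.7² + 1.8²·10.4² + 0.4²·9.9² + 2·[3.06·5.7·10.4·0.17 + 0.68·5.7·9.9·0.28 + 0.72·10.4·9.9·0.44] = 460.016 + 148.399 = 608.415.
With uncorrelated errors the cross-covariances are all true-score covariance, so they carry over unchanged; only the diagonal terms shrink to ρᵢσᵢ².
True-score variance = [1.7²·5.7²·0.78 + 1.8²·10.4²·0.87 + 0.4²·9.9²·0.61] + 148.399 = 387.686 + 148.399 = 536.085.
Reliability = 536.085 / 608.415 = 0.881.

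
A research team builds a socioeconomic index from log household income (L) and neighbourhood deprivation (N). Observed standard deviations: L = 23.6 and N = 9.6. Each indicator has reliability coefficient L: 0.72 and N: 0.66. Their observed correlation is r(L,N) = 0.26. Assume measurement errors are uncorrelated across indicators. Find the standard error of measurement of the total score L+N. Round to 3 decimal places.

13.685

Var(total) = 649.12 + 117.811 = 766.931.
True-score variance = 461.837 + 117.811 = 579.648, so reliability = 0.7558.
Error variance = 766.931 − 579.648 = 187.283; SEM = √187.283 = 13.685.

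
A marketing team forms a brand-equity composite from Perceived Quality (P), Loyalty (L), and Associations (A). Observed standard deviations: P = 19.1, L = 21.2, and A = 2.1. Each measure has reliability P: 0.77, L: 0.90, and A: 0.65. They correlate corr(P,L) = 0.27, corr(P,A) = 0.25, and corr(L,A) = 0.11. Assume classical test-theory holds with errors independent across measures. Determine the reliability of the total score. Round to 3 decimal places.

0.878

Var(P+L+A) = 19.1² + 21.2² + 2.1² + 2·[19.1·21.2·0.27 + 19.1·2.1·0.25 + 21.2·2.1·0.11] = 818.66 + 248.506 = 1067.17.
Under uncorrelated errors the observed covariances equal the true-score covariances, so only the own-variance terms attenuate.
True-score variance = [19.1²·0.77 + 21.2²·0.90 + 2.1²·0.65] + 248.506 = 688.266 + 248.506 = 936.772.
Reliability = 936.772 / 1067.17 = 0.878.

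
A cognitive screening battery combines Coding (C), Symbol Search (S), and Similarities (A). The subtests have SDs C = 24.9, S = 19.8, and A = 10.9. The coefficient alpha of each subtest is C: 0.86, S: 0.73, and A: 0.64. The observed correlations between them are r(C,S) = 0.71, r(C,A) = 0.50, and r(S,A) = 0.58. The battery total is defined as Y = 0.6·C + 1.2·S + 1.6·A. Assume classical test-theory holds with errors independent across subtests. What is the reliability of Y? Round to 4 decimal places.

Var(Y) = 0.6²·24.9² + 1.2²·19.8² + 1.6²·10.9² + 2·[0.72·24.9·19.8·0.71 + 0.96·24.9·10.9·0.50 + 1.92·19.8·10.9·0.58] = 1091.89 + 1245.29 = 2337.19.
Because errors are independent across components, Cov(Tᵢ,Tⱼ) = Cov(Xᵢ,Xⱼ); the off-diagonal part of the true-score variance is the same as above.
True-score variance = [0.6²·24.9²·0.86 + 1.2²·19.8²·0.73 + 1.6²·10.9²·0.64] + 1245.29 = 798.726 + 1245.29 = 2044.02.
Reliability = 2044.02 / 2337.19 = 0.8746.

0.8746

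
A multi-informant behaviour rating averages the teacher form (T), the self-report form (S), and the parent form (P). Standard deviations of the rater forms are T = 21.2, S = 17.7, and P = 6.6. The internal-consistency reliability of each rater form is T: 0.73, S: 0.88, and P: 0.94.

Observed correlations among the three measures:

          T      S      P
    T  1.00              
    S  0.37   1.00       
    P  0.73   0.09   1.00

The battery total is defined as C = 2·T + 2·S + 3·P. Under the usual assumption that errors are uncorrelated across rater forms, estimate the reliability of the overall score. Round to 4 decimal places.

0.8884

Var(C) = 2²·21.2² + 2²·17.7² + 3²·6.6² + 2·[4·21.2·17.7·0.37 + 6·21.2·6.6·0.73 + 6·17.7·6.6·0.09] = 3442.96 + 2462.58 = 5905.54.
Under uncorrelated errors the observed covariances equal the true-score covariances, so only the own-variance terms attenuate.
True-score variance = [2²·21.2²·0.73 + 2²·17.7²·0.88 + 3²·6.6²·0.94] + 2462.58 = 2783.66 + 2462.58 = 5246.24.
Reliability = 5246.24 / 5905.54 = 0.8884.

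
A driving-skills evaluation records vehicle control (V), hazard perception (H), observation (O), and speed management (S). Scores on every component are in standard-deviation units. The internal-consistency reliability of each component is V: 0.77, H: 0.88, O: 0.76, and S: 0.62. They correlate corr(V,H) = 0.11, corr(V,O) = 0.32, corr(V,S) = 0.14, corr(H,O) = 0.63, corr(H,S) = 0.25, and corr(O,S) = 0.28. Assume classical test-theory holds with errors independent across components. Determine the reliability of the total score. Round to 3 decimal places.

0.870

Var(V+H+O+S) = 4 + 2·[0.11 + 0.32 + 0.14 + 0.63 + 0.25 + 0.28] = 4 + 3.46 = 7.46.
With uncorrelated errors the cross-covariances are all true-score covariance, so they carry over unchanged; only the diagonal terms shrink to ρᵢσᵢ².
True-score variance = [0.77 + 0.88 + 0.76 + 0.62] + 3.46 = 3.03 + 3.46 = 6.49.
Reliability = 6.49 / 7.46 = 0.870.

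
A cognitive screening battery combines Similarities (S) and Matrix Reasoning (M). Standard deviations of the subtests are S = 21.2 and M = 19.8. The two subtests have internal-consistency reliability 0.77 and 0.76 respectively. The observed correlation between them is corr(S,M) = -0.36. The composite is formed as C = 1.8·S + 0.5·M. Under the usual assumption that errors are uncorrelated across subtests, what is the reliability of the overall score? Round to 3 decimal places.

Var(C) = 1.8²·21.2² + 0.5²·19.8² + 2·[0.9·21.2·19.8·(-0.36)] = 1554.2 − 272.004 = 1282.19.
With uncorrelated errors the cross-covariances are all true-score covariance, so they carry over unchanged; only the diagonal terms shrink to ρᵢσᵢ².
True-score variance = [1.8²·21.2²·0.77 + 0.5²·19.8²·0.76] − 272.004 = 1195.75 − 272.004 = 923.746.
Reliability = 923.746 / 1282.19 = 0.720.

0.720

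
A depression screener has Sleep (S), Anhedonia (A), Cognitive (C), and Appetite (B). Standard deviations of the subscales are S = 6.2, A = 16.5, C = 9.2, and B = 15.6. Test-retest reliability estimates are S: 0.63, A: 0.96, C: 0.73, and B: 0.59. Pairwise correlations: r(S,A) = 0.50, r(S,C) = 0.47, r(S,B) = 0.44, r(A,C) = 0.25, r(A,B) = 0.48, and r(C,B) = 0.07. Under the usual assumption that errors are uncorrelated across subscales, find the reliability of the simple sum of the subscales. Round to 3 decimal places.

Var(S+A+C+B) = 6.2² + 16.5² + 9.2² + 15.6² + 2·[6.2·16.5·0.50 + 6.2·9.2·0.47 + 6.2·15.6·0.44 + 16.5·9.2·0.25 + 16.5·15.6·0.48 + 9.2·15.6·0.07] = 638.69 + 584.128 = 1222.82.
Because errors are independent across components, Cov(Tᵢ,Tⱼ) = Cov(Xᵢ,Xⱼ); the off-diagonal part of the true-score variance is the same as above.
True-score variance = [6.2²·0.63 + 16.5²·0.96 + 9.2²·0.73 + 15.6²·0.59] + 584.128 = 490.947 + 584.128 = 1075.07.
Reliability = 1075.07 / 1222.82 = 0.879.

0.879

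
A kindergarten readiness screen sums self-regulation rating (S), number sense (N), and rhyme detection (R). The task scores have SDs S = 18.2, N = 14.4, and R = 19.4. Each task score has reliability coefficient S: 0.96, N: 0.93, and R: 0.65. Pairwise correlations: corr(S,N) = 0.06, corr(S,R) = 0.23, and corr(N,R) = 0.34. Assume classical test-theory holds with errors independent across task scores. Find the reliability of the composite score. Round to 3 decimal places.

0.877

Var(S+N+R) = 18.2² + 14.4² + 19.4² + 2·[18.2·14.4·0.06 + 18.2·19.4·0.23 + 14.4·19.4·0.34] = 914.96 + 383.831 = 1298.79.
Because errors are independent across components, Cov(Tᵢ,Tⱼ) = Cov(Xᵢ,Xⱼ); the off-diagonal part of the true-score variance is the same as above.
True-score variance = [18.2²·0.96 + 14.4²·0.93 + 19.4²·0.65] + 383.831 = 755.469 + 383.831 = 1139.3.
Reliability = 1139.3 / 1298.79 = 0.877.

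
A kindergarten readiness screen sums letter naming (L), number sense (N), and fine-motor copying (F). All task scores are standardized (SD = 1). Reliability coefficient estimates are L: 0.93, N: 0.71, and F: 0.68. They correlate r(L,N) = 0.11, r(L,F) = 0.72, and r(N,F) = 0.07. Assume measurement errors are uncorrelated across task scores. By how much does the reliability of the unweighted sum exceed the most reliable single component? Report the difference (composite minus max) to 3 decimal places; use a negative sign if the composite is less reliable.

-0.072

Var(sum) = 3 + 1.8 = 4.8; true-score variance = 2.32 + 1.8 = 4.12; composite reliability = 0.8583.
Max component reliability = 0.9300.
Difference = 0.8583 − 0.9300 = -0.072.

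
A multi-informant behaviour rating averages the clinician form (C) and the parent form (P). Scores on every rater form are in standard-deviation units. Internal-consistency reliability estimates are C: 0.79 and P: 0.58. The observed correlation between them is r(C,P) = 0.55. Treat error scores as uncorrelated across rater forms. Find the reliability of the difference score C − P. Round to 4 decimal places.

0.3000

Var(C−P) = 1 + 1 − 2·0.55 = 2 − 1.1 = 0.9.
With uncorrelated errors the cross-covariances are all true-score covariance, so they carry over unchanged; only the diagonal terms shrink to ρᵢσᵢ².
True-score variance = [0.79 + 0.58] − 1.1 = 1.37 − 1.1 = 0.27.
Reliability = 0.27 / 0.9 = 0.3000.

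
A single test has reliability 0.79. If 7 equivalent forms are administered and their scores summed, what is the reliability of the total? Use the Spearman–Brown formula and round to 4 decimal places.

0.9634

ρ_k = kρ / (1 + (k−1)ρ) = 7·0.79 / (1 + 6·0.79) = 5.530 / 5.740 = 0.9634.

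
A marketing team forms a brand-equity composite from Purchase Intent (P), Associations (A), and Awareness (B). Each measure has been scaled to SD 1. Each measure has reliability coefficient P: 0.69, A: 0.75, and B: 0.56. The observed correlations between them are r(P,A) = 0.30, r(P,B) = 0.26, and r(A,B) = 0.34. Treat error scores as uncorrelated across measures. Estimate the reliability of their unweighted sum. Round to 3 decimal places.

0.792

Var(P+A+B) = 3 + 2·[0.30 + 0.26 + 0.34] = 3 + 1.8 = 4.8.
With uncorrelated errors the cross-covariances are all true-score covariance, so they carry over unchanged; only the diagonal terms shrink to ρᵢσᵢ².
True-score variance = [0.69 + 0.75 + 0.56] + 1.8 = 2 + 1.8 = 3.8.
Reliability = 3.8 / 4.8 = 0.792.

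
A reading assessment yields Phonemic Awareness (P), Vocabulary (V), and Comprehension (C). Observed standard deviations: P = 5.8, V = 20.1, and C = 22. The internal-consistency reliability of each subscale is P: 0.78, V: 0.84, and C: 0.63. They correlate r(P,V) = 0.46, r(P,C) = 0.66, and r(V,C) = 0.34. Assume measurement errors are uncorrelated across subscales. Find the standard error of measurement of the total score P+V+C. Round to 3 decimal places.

15.847

Var(total) = 921.65 + 576.382 = 1498.03.
True-score variance = 670.528 + 576.382 = 1246.91, so reliability = 0.8324.
Error variance = 1498.03 − 1246.91 = 251.122; SEM = √251.122 = 15.847.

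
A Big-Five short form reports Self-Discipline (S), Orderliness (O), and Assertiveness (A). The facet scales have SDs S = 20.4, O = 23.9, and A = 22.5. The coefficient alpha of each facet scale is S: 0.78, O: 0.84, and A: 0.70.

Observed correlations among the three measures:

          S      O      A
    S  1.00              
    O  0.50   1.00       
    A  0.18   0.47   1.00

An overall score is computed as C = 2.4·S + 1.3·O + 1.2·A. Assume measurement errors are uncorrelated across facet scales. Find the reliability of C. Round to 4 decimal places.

Var(C) = 2.4²·20.4² + 1.3²·23.9² + 1.2²·22.5² + 2·[3.12·20.4·23.9·0.50 + 2.88·20.4·22.5·0.18 + 1.56·23.9·22.5·0.47] = 4091.43 + 2785.63 = 6877.06.
Under uncorrelated errors the observed covariances equal the true-score covariances, so only the own-variance terms attenuate.
True-score variance = [2.4²·20.4²·0.78 + 1.3²·23.9²·0.84 + 1.2²·22.5²·0.70] + 2785.63 = 3190.91 + 2785.63 = 5976.55.
Reliability = 5976.55 / 6877.06 = 0.8691.

0.8691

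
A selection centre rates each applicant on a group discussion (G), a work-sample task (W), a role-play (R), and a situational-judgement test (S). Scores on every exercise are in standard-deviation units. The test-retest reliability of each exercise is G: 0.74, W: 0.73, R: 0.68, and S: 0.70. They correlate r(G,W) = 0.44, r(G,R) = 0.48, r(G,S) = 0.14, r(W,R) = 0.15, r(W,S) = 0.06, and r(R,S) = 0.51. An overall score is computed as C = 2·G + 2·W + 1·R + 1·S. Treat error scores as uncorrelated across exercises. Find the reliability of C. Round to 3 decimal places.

Var(C) = 2² + 2² + 1 + 1 + 2·[4·0.44 + 2·0.48 + 2·0.14 + 2·0.15 + 2·0.06 + 0.51] = 10 + 7.86 = 17.86.
Because errors are independent across components, Cov(Tᵢ,Tⱼ) = Cov(Xᵢ,Xⱼ); the off-diagonal part of the true-score variance is the same as above.
True-score variance = [2²·0.74 + 2²·0.73 + 0.68 + 0.70] + 7.86 = 7.26 + 7.86 = 15.12.
Reliability = 15.12 / 17.86 = 0.847.

0.847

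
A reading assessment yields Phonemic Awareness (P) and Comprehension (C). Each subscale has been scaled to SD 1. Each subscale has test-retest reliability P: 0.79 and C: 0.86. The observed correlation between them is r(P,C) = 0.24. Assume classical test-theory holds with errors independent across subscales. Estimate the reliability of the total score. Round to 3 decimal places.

Var(P+C) = 2 + 2·[0.24] = 2 + 0.48 = 2.48.
With uncorrelated errors the cross-covariances are all true-score covariance, so they carry over unchanged; only the diagonal terms shrink to ρᵢσᵢ².
True-score variance = [0.79 + 0.86] + 0.48 = 1.65 + 0.48 = 2.13.
Reliability = 2.13 / 2.48 = 0.859.

0.859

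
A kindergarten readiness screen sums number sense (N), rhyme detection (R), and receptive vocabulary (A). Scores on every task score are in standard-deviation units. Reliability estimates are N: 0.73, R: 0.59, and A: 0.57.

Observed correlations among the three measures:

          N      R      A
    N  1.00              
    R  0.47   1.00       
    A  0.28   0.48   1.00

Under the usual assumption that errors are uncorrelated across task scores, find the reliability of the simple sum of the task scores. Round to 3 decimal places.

Var(N+R+A) = 3 + 2·[0.47 + 0.28 + 0.48] = 3 + 2.46 = 5.46.
Because errors are independent across components, Cov(Tᵢ,Tⱼ) = Cov(Xᵢ,Xⱼ); the off-diagonal part of the true-score variance is the same as above.
True-score variance = [0.73 + 0.59 + 0.57] + 2.46 = 1.89 + 2.46 = 4.35.
Reliability = 4.35 / 5.46 = 0.797.

0.797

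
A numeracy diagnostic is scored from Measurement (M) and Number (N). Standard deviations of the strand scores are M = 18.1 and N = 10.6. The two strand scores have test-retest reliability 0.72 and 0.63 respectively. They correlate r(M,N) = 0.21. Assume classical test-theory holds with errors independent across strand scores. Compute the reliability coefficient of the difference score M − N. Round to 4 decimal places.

Var(M−N) = 18.1² + 10.6² − 2·18.1·10.6·0.21 = 439.97 − 80.5812 = 359.389.
Under uncorrelated errors the observed covariances equal the true-score covariances, so only the own-variance terms attenuate.
True-score variance = [18.1²·0.72 + 10.6²·0.63] − 80.5812 = 306.666 − 80.5812 = 226.085.
Reliability = 226.085 / 359.389 = 0.6291.

0.6291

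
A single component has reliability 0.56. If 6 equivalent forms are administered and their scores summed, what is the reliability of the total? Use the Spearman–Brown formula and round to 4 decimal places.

0.8842

ρ_k = kρ / (1 + (k−1)ρ) = 6·0.56 / (1 + 5·0.56) = 3.360 / 3.800 = 0.8842.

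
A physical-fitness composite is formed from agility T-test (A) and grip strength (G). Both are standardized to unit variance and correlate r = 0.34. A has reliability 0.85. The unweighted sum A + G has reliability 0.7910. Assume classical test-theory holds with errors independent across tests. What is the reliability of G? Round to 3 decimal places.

Var(A+G) = 2 + 2·0.34 = 2.680.
True-score variance = ρ_A + ρ_G + 2·0.34, so 0.7910 = (0.85 + ρ_G + 0.68) / 2.680.
ρ_G = 0.7910·2.680 − 0.85 − 0.68 = 0.590.

0.590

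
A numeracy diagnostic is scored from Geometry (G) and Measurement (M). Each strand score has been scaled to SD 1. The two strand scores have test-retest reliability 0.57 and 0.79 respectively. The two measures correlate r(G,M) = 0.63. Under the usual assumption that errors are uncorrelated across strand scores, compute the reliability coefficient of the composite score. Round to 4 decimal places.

Var(G+M) = 2 + 2·[0.63] = 2 + 1.26 = 3.26.
Because errors are independent across components, Cov(Tᵢ,Tⱼ) = Cov(Xᵢ,Xⱼ); the off-diagonal part of the true-score variance is the same as above.
True-score variance = [0.57 + 0.79] + 1.26 = 1.36 + 1.26 = 2.62.
Reliability = 2.62 / 3.26 = 0.8037.

0.8037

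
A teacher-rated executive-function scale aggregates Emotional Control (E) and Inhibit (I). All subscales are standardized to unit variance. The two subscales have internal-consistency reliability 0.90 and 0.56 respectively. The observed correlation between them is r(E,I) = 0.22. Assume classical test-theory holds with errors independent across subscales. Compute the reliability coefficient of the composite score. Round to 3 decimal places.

0.779

Var(E+I) = 2 + 2·[0.22] = 2 + 0.44 = 2.44.
Under uncorrelated errors the observed covariances equal the true-score covariances, so only the own-variance terms attenuate.
True-score variance = [0.90 + 0.56] + 0.44 = 1.46 + 0.44 = 1.9.
Reliability = 1.9 / 2.44 = 0.779.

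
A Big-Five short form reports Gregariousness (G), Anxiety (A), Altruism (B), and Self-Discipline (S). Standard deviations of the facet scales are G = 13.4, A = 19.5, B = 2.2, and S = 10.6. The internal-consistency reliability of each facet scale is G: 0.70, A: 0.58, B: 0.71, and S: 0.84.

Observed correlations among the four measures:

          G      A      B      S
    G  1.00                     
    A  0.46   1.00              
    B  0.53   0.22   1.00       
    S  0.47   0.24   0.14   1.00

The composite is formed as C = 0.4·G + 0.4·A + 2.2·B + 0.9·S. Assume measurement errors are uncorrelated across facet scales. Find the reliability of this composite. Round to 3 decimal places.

Var(C) = 0.4²·13.4² + 0.4²·19.5² + 2.2²·2.2² + 0.9²·10.6² + 2·[0.16·13.4·19.5·0.46 + 0.88·13.4·2.2·0.53 + 0.36·13.4·10.6·0.47 + 0.88·19.5·2.2·0.22 + 0.36·19.5·10.6·0.24 + 1.98·2.2·10.6·0.14] = 204.007 + 179.286 = 383.293.
Under uncorrelated errors the observed covariances equal the true-score covariances, so only the own-variance terms attenuate.
True-score variance = [0.4²·13.4²·0.70 + 0.4²·19.5²·0.58 + 2.2²·2.2²·0.71 + 0.9²·10.6²·0.84] + 179.286 = 148.48 + 179.286 = 327.766.
Reliability = 327.766 / 383.293 = 0.855.

0.855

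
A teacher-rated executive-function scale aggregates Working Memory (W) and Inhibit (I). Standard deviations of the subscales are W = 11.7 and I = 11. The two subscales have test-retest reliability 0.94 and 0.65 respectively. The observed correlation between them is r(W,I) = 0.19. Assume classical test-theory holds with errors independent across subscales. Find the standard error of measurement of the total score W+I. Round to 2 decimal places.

Var(total) = 257.89 + 48.906 = 306.796.
True-score variance = 207.327 + 48.906 = 256.233, so reliability = 0.8352.
Error variance = 306.796 − 256.233 = 50.5634; SEM = √50.5634 = 7.11.

7.11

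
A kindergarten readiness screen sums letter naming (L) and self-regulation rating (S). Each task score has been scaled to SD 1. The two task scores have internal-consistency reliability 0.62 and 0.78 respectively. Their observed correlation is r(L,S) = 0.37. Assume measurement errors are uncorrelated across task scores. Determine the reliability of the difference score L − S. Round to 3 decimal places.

0.524

Var(L−S) = 1 + 1 − 2·0.37 = 2 − 0.74 = 1.26.
Because errors are independent across components, Cov(Tᵢ,Tⱼ) = Cov(Xᵢ,Xⱼ); the off-diagonal part of the true-score variance is the same as above.
True-score variance = [0.62 + 0.78] − 0.74 = 1.4 − 0.74 = 0.66.
Reliability = 0.66 / 1.26 = 0.524.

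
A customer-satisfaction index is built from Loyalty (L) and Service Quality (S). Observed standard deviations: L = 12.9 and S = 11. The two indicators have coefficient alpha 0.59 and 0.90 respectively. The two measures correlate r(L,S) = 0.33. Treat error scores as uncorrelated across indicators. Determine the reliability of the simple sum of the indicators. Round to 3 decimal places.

Var(L+S) = 12.9² + 11² + 2·[12.9·11·0.33] = 287.41 + 93.654 = 381.064.
Because errors are independent across components, Cov(Tᵢ,Tⱼ) = Cov(Xᵢ,Xⱼ); the off-diagonal part of the true-score variance is the same as above.
True-score variance = [12.9²·0.59 + 11²·0.90] + 93.654 = 207.082 + 93.654 = 300.736.
Reliability = 300.736 / 381.064 = 0.789.

0.789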